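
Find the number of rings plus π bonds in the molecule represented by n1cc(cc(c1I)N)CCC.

Molecular formula from the SMILES: C8H11IN2.
DoU = (2C + 2 + N − H − X)/2 = (2·8 + 2 + 2 − 11 − 1)/2 = 8/2 = 4.
(Structurally: 1 ring(s) + 3 π bond(s) = 4.)

4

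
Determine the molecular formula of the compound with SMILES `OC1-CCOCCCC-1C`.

Heavy atoms from the SMILES: 8 C, 2 O.
Implicit hydrogens by atom environment:
  5 × C: 2 H each → 10
  2 × C: 1 H each → 2
  1 × C: 3 H
  1 × O: 1 H
  1 × O: no H
  Total hydrogens = 16.
Molecular formula: C8H16O2

C8H16O2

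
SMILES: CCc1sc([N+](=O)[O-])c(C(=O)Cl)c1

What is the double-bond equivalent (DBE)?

Molecular formula from the SMILES: C7H6ClNO3S.
DoU = (2C + 2 + N − H − X)/2 = (2·7 + 2 + 1 − 6 − 1)/2 = 10/2 = 5.
(Structurally: 1 ring(s) + 4 π bond(s) = 5.)

5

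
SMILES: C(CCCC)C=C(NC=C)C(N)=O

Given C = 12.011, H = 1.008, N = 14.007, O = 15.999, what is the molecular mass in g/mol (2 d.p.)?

182.27

Molecular formula: C10H18N2O.
M = 10×12.011 + 18×1.008 + 2×14.007 + 1×15.999 = 182.27 g/mol.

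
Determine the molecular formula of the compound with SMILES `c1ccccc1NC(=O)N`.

C7H8N2O

Heavy atoms from the SMILES: 7 C, 2 N, 1 O.
Implicit hydrogens by atom environment:
  5 × C (aromatic): 1 H each → 5
  1 × C (aromatic): no H
  1 × C: no H
  1 × N: 2 H
  1 × N: 1 H
  1 × O: no H
  Total hydrogens = 8.
Molecular formula: C7H8N2O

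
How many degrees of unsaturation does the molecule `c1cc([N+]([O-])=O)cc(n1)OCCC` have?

5

Molecular formula from the SMILES: C8H10N2O3.
DoU = (2C + 2 + N − H − X)/2 = (2·8 + 2 + 2 − 10 − 0)/2 = 10/2 = 5.
(Structurally: 1 ring(s) + 4 π bond(s) = 5.)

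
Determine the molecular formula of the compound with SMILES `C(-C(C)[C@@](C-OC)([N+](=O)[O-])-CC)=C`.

C9H17NO3

Heavy atoms from the SMILES: 9 C, 1 N, 3 O.
Implicit hydrogens by atom environment:
  3 × C: 3 H each → 9
  3 × C: 2 H each → 6
  2 × C: 1 H each → 2
  2 × O: no H
  1 × C: no H
  1 × N (charge +1): no H
  1 × O (charge -1): no H
  Total hydrogens = 17.
Molecular formula: C9H17NO3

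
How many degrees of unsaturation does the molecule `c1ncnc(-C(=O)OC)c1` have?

5

Molecular formula from the SMILES: C6H6N2O2.
DoU = (2C + 2 + N − H − X)/2 = (2·6 + 2 + 2 − 6 − 0)/2 = 10/2 = 5.
(Structurally: 1 ring(s) + 4 π bond(s) = 5.)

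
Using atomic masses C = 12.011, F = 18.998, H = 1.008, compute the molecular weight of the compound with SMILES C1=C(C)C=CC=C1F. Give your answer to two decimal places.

110.13

Molecular formula: C7H7F.
M = 7×12.011 + 1×18.998 + 7×1.008 = 110.13 g/mol.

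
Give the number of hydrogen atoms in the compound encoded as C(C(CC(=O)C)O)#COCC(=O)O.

10

Hydrogens are implicit in SMILES; fill each atom to its normal valence:
  4 × C: no H
  3 × O: no H
  2 × C: 2 H each → 4
  2 × O: 1 H each → 2
  1 × C: 3 H
  1 × C: 1 H
  Total hydrogens = 10.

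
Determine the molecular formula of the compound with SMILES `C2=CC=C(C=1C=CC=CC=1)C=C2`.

Heavy atoms from the SMILES: 12 C.
Implicit hydrogens by atom environment:
  10 × C (aromatic): 1 H each → 10
  2 × C (aromatic): no H
  Total hydrogens = 10.
Molecular formula: C12H10

C12H10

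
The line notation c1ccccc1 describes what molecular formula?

Heavy atoms from the SMILES: 6 C.
Implicit hydrogens by atom environment:
  6 × C (aromatic): 1 H each → 6
  Total hydrogens = 6.
Molecular formula: C6H6

C6H6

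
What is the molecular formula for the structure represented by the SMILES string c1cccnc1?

C5H5N

Heavy atoms from the SMILES: 5 C, 1 N.
Implicit hydrogens by atom environment:
  5 × C (aromatic): 1 H each → 5
  1 × N (aromatic): no H
  Total hydrogens = 5.
Molecular formula: C5H5N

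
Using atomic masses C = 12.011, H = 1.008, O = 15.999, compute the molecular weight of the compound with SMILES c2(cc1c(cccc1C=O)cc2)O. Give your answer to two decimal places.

Molecular formula: C11H8O2.
M = 11×12.011 + 8×1.008 + 2×15.999 = 172.18 g/mol.

172.18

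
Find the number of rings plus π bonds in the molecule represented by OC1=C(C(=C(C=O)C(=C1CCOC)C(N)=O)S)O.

Molecular formula from the SMILES: C11H13NO5S.
DoU = (2C + 2 + N − H − X)/2 = (2·11 + 2 + 1 − 13 − 0)/2 = 12/2 = 6.
(Structurally: 1 ring(s) + 5 π bond(s) = 6.)

6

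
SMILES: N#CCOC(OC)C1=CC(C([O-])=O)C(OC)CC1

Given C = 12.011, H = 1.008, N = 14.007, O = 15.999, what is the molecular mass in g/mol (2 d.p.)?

254.26

Molecular formula: C12H16NO5-.
M = 12×12.011 + 16×1.008 + 1×14.007 + 5×15.999 = 254.26 g/mol.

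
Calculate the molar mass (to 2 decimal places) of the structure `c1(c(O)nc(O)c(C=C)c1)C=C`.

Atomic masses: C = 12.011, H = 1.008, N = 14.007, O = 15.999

Molecular formula: C9H9NO2.
M = 9×12.011 + 9×1.008 + 1×14.007 + 2×15.999 = 163.18 g/mol.

163.18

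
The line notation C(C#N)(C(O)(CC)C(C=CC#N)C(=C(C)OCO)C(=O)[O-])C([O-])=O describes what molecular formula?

[C15H16N2O7]2-

Heavy atoms from the SMILES: 15 C, 2 N, 7 O.
Implicit hydrogens by atom environment:
  7 × C: no H
  4 × C: 1 H each → 4
  3 × O: no H
  2 × C: 3 H each → 6
  2 × C: 2 H each → 4
  2 × N: no H
  2 × O: 1 H each → 2
  2 × O (charge -1): no H
  Total hydrogens = 16.
Net charge -2.
Molecular formula: [C15H16N2O7]2-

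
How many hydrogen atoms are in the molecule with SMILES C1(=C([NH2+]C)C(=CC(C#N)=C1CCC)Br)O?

14

Hydrogens are implicit in SMILES; fill each atom to its normal valence:
  5 × C (aromatic): no H
  2 × C: 3 H each → 6
  2 × C: 2 H each → 4
  1 × Br: no H
  1 × C (aromatic): 1 H
  1 × C: no H
  1 × N (charge +1): 2 H
  1 × N: no H
  1 × O: 1 H
  Total hydrogens = 14.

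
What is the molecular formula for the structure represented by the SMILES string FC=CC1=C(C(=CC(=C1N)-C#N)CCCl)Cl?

C11H9Cl2FN2

Heavy atoms from the SMILES: 11 C, 2 Cl, 1 F, 2 N.
Implicit hydrogens by atom environment:
  5 × C (aromatic): no H
  2 × C: 2 H each → 4
  2 × C: 1 H each → 2
  2 × Cl: no H
  1 × C (aromatic): 1 H
  1 × C: no H
  1 × F: no H
  1 × N: 2 H
  1 × N: no H
  Total hydrogens = 9.
Molecular formula: C11H9Cl2FN2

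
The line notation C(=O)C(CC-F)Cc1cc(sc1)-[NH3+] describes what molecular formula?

Heavy atoms from the SMILES: 9 C, 1 F, 1 N, 1 O, 1 S.
Implicit hydrogens by atom environment:
  3 × C: 2 H each → 6
  2 × C (aromatic): 1 H each → 2
  2 × C: 1 H each → 2
  2 × C (aromatic): no H
  1 × F: no H
  1 × N (charge +1): 3 H
  1 × O: no H
  1 × S (aromatic): no H
  Total hydrogens = 13.
Net charge +1.
Molecular formula: C9H13FNOS+

C9H13FNOS+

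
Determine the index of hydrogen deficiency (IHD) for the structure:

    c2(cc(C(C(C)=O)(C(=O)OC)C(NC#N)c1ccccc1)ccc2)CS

12

Molecular formula from the SMILES: C20H20N2O3S.
DoU = (2C + 2 + N − H − X)/2 = (2·20 + 2 + 2 − 20 − 0)/2 = 24/2 = 12.
(Structurally: 2 ring(s) + 10 π bond(s) = 12.)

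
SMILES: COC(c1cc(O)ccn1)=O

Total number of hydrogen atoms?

Hydrogens are implicit in SMILES; fill each atom to its normal valence:
  3 × C (aromatic): 1 H each → 3
  2 × C (aromatic): no H
  2 × O: no H
  1 × C: 3 H
  1 × C: no H
  1 × N (aromatic): no H
  1 × O: 1 H
  Total hydrogens = 7.

7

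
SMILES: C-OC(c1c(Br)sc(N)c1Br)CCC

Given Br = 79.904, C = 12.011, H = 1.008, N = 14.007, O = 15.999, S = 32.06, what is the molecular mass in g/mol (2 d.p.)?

343.08

Molecular formula: C9H13Br2NOS.
M = 2×79.904 + 9×12.011 + 13×1.008 + 1×14.007 + 1×15.999 + 1×32.06 = 343.08 g/mol.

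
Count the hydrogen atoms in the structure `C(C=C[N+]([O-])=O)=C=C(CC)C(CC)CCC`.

Hydrogens are implicit in SMILES; fill each atom to its normal valence:
  4 × C: 2 H each → 8
  4 × C: 1 H each → 4
  3 × C: 3 H each → 9
  2 × C: no H
  1 × N (charge +1): no H
  1 × O: no H
  1 × O (charge -1): no H
  Total hydrogens = 21.

21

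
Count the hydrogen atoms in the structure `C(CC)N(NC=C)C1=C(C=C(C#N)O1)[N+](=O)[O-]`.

12

Hydrogens are implicit in SMILES; fill each atom to its normal valence:
  3 × C: 2 H each → 6
  3 × C (aromatic): no H
  2 × N: no H
  1 × C: 3 H
  1 × C (aromatic): 1 H
  1 × C: 1 H
  1 × C: no H
  1 × N: 1 H
  1 × N (charge +1): no H
  1 × O (aromatic): no H
  1 × O: no H
  1 × O (charge -1): no H
  Total hydrogens = 12.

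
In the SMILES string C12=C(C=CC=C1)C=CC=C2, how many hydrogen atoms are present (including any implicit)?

8

Hydrogens are implicit in SMILES; fill each atom to its normal valence:
  8 × C (aromatic): 1 H each → 8
  2 × C (aromatic): no H
  Total hydrogens = 8.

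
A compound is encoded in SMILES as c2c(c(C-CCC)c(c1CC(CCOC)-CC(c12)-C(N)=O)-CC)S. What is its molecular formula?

Heavy atoms from the SMILES: 20 C, 1 N, 2 O, 1 S.
Implicit hydrogens by atom environment:
  8 × C: 2 H each → 16
  5 × C (aromatic): no H
  3 × C: 3 H each → 9
  2 × C: 1 H each → 2
  2 × O: no H
  1 × C (aromatic): 1 H
  1 × C: no H
  1 × N: 2 H
  1 × S: 1 H
  Total hydrogens = 31.
Molecular formula: C20H31NO2S

C20H31NO2S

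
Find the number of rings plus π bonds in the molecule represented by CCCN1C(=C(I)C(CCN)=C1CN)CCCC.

Molecular formula from the SMILES: C14H26IN3.
DoU = (2C + 2 + N − H − X)/2 = (2·14 + 2 + 3 − 26 − 1)/2 = 6/2 = 3.
(Structurally: 1 ring(s) + 2 π bond(s) = 3.)

3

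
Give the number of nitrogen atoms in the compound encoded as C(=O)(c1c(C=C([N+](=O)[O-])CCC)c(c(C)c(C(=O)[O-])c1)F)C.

The symbol for nitrogen appears 1 time in the SMILES.

1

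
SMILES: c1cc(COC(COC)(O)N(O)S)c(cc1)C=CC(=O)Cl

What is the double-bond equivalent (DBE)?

6

Molecular formula from the SMILES: C13H16ClNO5S.
DoU = (2C + 2 + N − H − X)/2 = (2·13 + 2 + 1 − 16 − 1)/2 = 12/2 = 6.
(Structurally: 1 ring(s) + 5 π bond(s) = 6.)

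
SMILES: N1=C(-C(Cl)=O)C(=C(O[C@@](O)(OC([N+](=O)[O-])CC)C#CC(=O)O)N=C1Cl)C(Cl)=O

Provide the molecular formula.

C13H8Cl3N3O9

Heavy atoms from the SMILES: 13 C, 3 Cl, 3 N, 9 O.
Implicit hydrogens by atom environment:
  6 × C: no H
  6 × O: no H
  4 × C (aromatic): no H
  3 × Cl: no H
  2 × N (aromatic): no H
  2 × O: 1 H each → 2
  1 × C: 3 H
  1 × C: 2 H
  1 × C: 1 H
  1 × N (charge +1): no H
  1 × O (charge -1): no H
  Total hydrogens = 8.
Molecular formula: C13H8Cl3N3O9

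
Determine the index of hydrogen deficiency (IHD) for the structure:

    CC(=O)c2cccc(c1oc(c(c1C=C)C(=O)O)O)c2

Molecular formula from the SMILES: C15H12O5.
DoU = (2C + 2 + N − H − X)/2 = (2·15 + 2 + 0 − 12 − 0)/2 = 20/2 = 10.
(Structurally: 2 ring(s) + 8 π bond(s) = 10.)

10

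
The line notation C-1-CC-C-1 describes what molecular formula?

C4H8

Heavy atoms from the SMILES: 4 C.
Implicit hydrogens by atom environment:
  4 × C: 2 H each → 8
  Total hydrogens = 8.
Molecular formula: C4H8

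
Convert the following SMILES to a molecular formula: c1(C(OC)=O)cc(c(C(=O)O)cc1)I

C9H7IO4

Heavy atoms from the SMILES: 9 C, 1 I, 4 O.
Implicit hydrogens by atom environment:
  3 × C (aromatic): 1 H each → 3
  3 × C (aromatic): no H
  3 × O: no H
  2 × C: no H
  1 × C: 3 H
  1 × I: no H
  1 × O: 1 H
  Total hydrogens = 7.
Molecular formula: C9H7IO4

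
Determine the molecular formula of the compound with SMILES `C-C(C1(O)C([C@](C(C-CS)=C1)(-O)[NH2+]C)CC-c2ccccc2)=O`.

C18H26NO3S+

Heavy atoms from the SMILES: 18 C, 1 N, 3 O, 1 S.
Implicit hydrogens by atom environment:
  5 × C (aromatic): 1 H each → 5
  4 × C: 2 H each → 8
  4 × C: no H
  2 × C: 3 H each → 6
  2 × C: 1 H each → 2
  2 × O: 1 H each → 2
  1 × C (aromatic): no H
  1 × N (charge +1): 2 H
  1 × O: no H
  1 × S: 1 H
  Total hydrogens = 26.
Net charge +1.
Molecular formula: C18H26NO3S+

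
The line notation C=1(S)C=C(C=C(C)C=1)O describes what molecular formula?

C7H8OS

Heavy atoms from the SMILES: 7 C, 1 O, 1 S.
Implicit hydrogens by atom environment:
  3 × C (aromatic): 1 H each → 3
  3 × C (aromatic): no H
  1 × C: 3 H
  1 × O: 1 H
  1 × S: 1 H
  Total hydrogens = 8.
Molecular formula: C7H8OS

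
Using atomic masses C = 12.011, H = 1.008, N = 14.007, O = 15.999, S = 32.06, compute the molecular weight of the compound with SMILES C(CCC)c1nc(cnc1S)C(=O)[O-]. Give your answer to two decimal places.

Molecular formula: C9H11N2O2S-.
M = 9×12.011 + 11×1.008 + 2×14.007 + 2×15.999 + 1×32.06 = 211.26 g/mol.

211.26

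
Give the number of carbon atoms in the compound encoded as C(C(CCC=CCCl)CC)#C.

10

The symbol for carbon appears 10 times in the SMILES. (Cl is a single chlorine, not C + l.)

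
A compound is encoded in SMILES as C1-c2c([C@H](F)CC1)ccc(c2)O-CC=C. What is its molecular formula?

C13H15FO

Heavy atoms from the SMILES: 13 C, 1 F, 1 O.
Implicit hydrogens by atom environment:
  5 × C: 2 H each → 10
  3 × C (aromatic): 1 H each → 3
  3 × C (aromatic): no H
  2 × C: 1 H each → 2
  1 × F: no H
  1 × O: no H
  Total hydrogens = 15.
Molecular formula: C13H15FO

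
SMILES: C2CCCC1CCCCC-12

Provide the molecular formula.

C10H18

Heavy atoms from the SMILES: 10 C.
Implicit hydrogens by atom environment:
  8 × C: 2 H each → 16
  2 × C: 1 H each → 2
  Total hydrogens = 18.
Molecular formula: C10H18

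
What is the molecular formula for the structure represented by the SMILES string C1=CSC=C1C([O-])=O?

Heavy atoms from the SMILES: 5 C, 2 O, 1 S.
Implicit hydrogens by atom environment:
  3 × C (aromatic): 1 H each → 3
  1 × C (aromatic): no H
  1 × C: no H
  1 × O: no H
  1 × O (charge -1): no H
  1 × S (aromatic): no H
  Total hydrogens = 3.
Net charge -1.
Molecular formula: C5H3O2S-

C5H3O2S-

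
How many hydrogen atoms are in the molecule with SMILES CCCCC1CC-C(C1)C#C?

Hydrogens are implicit in SMILES; fill each atom to its normal valence:
  6 × C: 2 H each → 12
  3 × C: 1 H each → 3
  1 × C: 3 H
  1 × C: no H
  Total hydrogens = 18.

18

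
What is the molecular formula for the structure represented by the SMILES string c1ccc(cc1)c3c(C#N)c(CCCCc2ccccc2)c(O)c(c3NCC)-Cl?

Heavy atoms from the SMILES: 25 C, 1 Cl, 2 N, 1 O.
Implicit hydrogens by atom environment:
  10 × C (aromatic): 1 H each → 10
  8 × C (aromatic): no H
  5 × C: 2 H each → 10
  1 × C: 3 H
  1 × C: no H
  1 × Cl: no H
  1 × N: 1 H
  1 × N: no H
  1 × O: 1 H
  Total hydrogens = 25.
Molecular formula: C25H25ClN2O

C25H25ClN2O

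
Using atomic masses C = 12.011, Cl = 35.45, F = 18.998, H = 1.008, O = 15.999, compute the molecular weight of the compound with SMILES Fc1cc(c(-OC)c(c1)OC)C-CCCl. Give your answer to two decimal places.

Molecular formula: C11H14ClFO2.
M = 11×12.011 + 1×35.45 + 1×18.998 + 14×1.008 + 2×15.999 = 232.68 g/mol.

232.68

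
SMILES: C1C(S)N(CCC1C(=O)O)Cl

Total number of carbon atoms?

The symbol for carbon appears 6 times in the SMILES. (Cl is a single chlorine, not C + l.)

6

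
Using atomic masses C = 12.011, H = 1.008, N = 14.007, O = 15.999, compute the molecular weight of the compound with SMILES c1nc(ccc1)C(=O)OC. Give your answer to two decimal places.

137.14

Molecular formula: C7H7NO2.
M = 7×12.011 + 7×1.008 + 1×14.007 + 2×15.999 = 137.14 g/mol.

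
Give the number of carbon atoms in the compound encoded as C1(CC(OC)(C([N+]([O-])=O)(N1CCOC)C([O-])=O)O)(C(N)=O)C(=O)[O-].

11

The symbol for carbon appears 11 times in the SMILES.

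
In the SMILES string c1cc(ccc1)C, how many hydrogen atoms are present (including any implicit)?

8

Hydrogens are implicit in SMILES; fill each atom to its normal valence:
  5 × C (aromatic): 1 H each → 5
  1 × C: 3 H
  1 × C (aromatic): no H
  Total hydrogens = 8.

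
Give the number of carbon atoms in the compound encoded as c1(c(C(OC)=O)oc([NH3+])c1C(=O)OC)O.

The symbol for carbon appears 8 times in the SMILES. Lowercase c denotes aromatic carbon and counts toward C.

8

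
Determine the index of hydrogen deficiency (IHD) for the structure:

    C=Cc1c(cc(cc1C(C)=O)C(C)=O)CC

7

Molecular formula from the SMILES: C14H16O2.
DoU = (2C + 2 + N − H − X)/2 = (2·14 + 2 + 0 − 16 − 0)/2 = 14/2 = 7.
(Structurally: 1 ring(s) + 6 π bond(s) = 7.)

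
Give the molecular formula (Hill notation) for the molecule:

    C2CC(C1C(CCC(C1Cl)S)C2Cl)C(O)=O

Heavy atoms from the SMILES: 11 C, 2 Cl, 2 O, 1 S.
Implicit hydrogens by atom environment:
  6 × C: 1 H each → 6
  4 × C: 2 H each → 8
  2 × Cl: no H
  1 × C: no H
  1 × O: 1 H
  1 × O: no H
  1 × S: 1 H
  Total hydrogens = 16.
Molecular formula: C11H16Cl2O2S

C11H16Cl2O2S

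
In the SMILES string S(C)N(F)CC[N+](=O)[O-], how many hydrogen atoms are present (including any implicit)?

7

Hydrogens are implicit in SMILES; fill each atom to its normal valence:
  2 × C: 2 H each → 4
  1 × C: 3 H
  1 × F: no H
  1 × N: no H
  1 × N (charge +1): no H
  1 × O: no H
  1 × O (charge -1): no H
  1 × S: no H
  Total hydrogens = 7.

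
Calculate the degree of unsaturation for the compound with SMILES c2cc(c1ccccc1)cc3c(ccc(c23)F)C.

11

Molecular formula from the SMILES: C17H13F.
DoU = (2C + 2 + N − H − X)/2 = (2·17 + 2 + 0 − 13 − 1)/2 = 22/2 = 11.
(Structurally: 3 ring(s) + 8 π bond(s) = 11.)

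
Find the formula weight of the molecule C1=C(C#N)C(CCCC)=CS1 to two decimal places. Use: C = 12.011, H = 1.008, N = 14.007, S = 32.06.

165.25

Molecular formula: C9H11NS.
M = 9×12.011 + 11×1.008 + 1×14.007 + 1×32.06 = 165.25 g/mol.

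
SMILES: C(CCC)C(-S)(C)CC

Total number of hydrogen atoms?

Hydrogens are implicit in SMILES; fill each atom to its normal valence:
  4 × C: 2 H each → 8
  3 × C: 3 H each → 9
  1 × C: no H
  1 × S: 1 H
  Total hydrogens = 18.

18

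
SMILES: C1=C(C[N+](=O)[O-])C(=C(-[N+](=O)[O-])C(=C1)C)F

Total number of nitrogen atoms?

The symbol for nitrogen appears 2 times in the SMILES.

2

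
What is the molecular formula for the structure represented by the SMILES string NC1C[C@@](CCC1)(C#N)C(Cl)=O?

C8H11ClN2O

Heavy atoms from the SMILES: 8 C, 1 Cl, 2 N, 1 O.
Implicit hydrogens by atom environment:
  4 × C: 2 H each → 8
  3 × C: no H
  1 × C: 1 H
  1 × Cl: no H
  1 × N: 2 H
  1 × N: no H
  1 × O: no H
  Total hydrogens = 11.
Molecular formula: C8H11ClN2O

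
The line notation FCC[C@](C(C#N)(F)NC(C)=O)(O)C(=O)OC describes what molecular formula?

C9H12F2N2O4

Heavy atoms from the SMILES: 9 C, 2 F, 2 N, 4 O.
Implicit hydrogens by atom environment:
  5 × C: no H
  3 × O: no H
  2 × C: 3 H each → 6
  2 × C: 2 H each → 4
  2 × F: no H
  1 × N: 1 H
  1 × N: no H
  1 × O: 1 H
  Total hydrogens = 12.
Molecular formula: C9H12F2N2O4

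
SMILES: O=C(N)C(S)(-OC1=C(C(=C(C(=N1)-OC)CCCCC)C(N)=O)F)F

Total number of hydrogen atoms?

Hydrogens are implicit in SMILES; fill each atom to its normal valence:
  5 × C (aromatic): no H
  4 × C: 2 H each → 8
  4 × O: no H
  3 × C: no H
  2 × C: 3 H each → 6
  2 × F: no H
  2 × N: 2 H each → 4
  1 × N (aromatic): no H
  1 × S: 1 H
  Total hydrogens = 19.

19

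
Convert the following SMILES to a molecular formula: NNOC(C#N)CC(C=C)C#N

Heavy atoms from the SMILES: 7 C, 4 N, 1 O.
Implicit hydrogens by atom environment:
  3 × C: 1 H each → 3
  2 × C: 2 H each → 4
  2 × C: no H
  2 × N: no H
  1 × N: 2 H
  1 × N: 1 H
  1 × O: no H
  Total hydrogens = 10.
Molecular formula: C7H10N4O

C7H10N4O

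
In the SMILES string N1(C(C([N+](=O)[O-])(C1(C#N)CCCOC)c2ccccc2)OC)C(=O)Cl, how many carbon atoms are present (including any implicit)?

16

The symbol for carbon appears 16 times in the SMILES. Lowercase c denotes aromatic carbon and counts toward C.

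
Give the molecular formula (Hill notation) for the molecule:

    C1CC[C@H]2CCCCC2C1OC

Heavy atoms from the SMILES: 11 C, 1 O.
Implicit hydrogens by atom environment:
  7 × C: 2 H each → 14
  3 × C: 1 H each → 3
  1 × C: 3 H
  1 × O: no H
  Total hydrogens = 20.
Molecular formula: C11H20O

C11H20O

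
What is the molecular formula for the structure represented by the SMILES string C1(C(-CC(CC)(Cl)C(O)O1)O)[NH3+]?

Heavy atoms from the SMILES: 7 C, 1 Cl, 1 N, 3 O.
Implicit hydrogens by atom environment:
  3 × C: 1 H each → 3
  2 × C: 2 H each → 4
  2 × O: 1 H each → 2
  1 × C: 3 H
  1 × C: no H
  1 × Cl: no H
  1 × N (charge +1): 3 H
  1 × O: no H
  Total hydrogens = 15.
Net charge +1.
Molecular formula: C7H15ClNO3+

C7H15ClNO3+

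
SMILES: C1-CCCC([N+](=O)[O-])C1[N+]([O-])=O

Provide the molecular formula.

Heavy atoms from the SMILES: 6 C, 2 N, 4 O.
Implicit hydrogens by atom environment:
  4 × C: 2 H each → 8
  2 × C: 1 H each → 2
  2 × N (charge +1): no H
  2 × O: no H
  2 × O (charge -1): no H
  Total hydrogens = 10.
Molecular formula: C6H10N2O4

C6H10N2O4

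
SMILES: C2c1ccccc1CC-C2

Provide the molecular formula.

Heavy atoms from the SMILES: 10 C.
Implicit hydrogens by atom environment:
  4 × C: 2 H each → 8
  4 × C (aromatic): 1 H each → 4
  2 × C (aromatic): no H
  Total hydrogens = 12.
Molecular formula: C10H12

C10H12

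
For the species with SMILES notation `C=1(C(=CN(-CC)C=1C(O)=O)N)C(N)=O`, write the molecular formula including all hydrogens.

C8H11N3O3

Heavy atoms from the SMILES: 8 C, 3 N, 3 O.
Implicit hydrogens by atom environment:
  3 × C (aromatic): no H
  2 × C: no H
  2 × N: 2 H each → 4
  2 × O: no H
  1 × C: 3 H
  1 × C: 2 H
  1 × C (aromatic): 1 H
  1 × N (aromatic): no H
  1 × O: 1 H
  Total hydrogens = 11.
Molecular formula: C8H11N3O3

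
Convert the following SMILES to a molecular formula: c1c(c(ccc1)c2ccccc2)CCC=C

C16H16

Heavy atoms from the SMILES: 16 C.
Implicit hydrogens by atom environment:
  9 × C (aromatic): 1 H each → 9
  3 × C: 2 H each → 6
  3 × C (aromatic): no H
  1 × C: 1 H
  Total hydrogens = 16.
Molecular formula: C16H16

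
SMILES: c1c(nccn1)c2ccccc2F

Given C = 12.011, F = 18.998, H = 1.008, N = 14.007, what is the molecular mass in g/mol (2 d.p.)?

Molecular formula: C10H7FN2.
M = 10×12.011 + 1×18.998 + 7×1.008 + 2×14.007 = 174.18 g/mol.

174.18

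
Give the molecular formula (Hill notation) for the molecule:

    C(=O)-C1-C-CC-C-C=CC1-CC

Heavy atoms from the SMILES: 11 C, 1 O.
Implicit hydrogens by atom environment:
  5 × C: 2 H each → 10
  5 × C: 1 H each → 5
  1 × C: 3 H
  1 × O: no H
  Total hydrogens = 18.
Molecular formula: C11H18O

C11H18O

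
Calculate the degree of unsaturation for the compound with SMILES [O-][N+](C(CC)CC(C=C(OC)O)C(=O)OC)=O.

Molecular formula from the SMILES: C10H17NO6.
DoU = (2C + 2 + N − H − X)/2 = (2·10 + 2 + 1 − 17 − 0)/2 = 6/2 = 3.
(Structurally: 0 ring(s) + 3 π bond(s) = 3.)

3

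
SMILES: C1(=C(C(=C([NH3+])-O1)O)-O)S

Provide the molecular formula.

C4H6NO3S+

Heavy atoms from the SMILES: 4 C, 1 N, 3 O, 1 S.
Implicit hydrogens by atom environment:
  4 × C (aromatic): no H
  2 × O: 1 H each → 2
  1 × N (charge +1): 3 H
  1 × O (aromatic): no H
  1 × S: 1 H
  Total hydrogens = 6.
Net charge +1.
Molecular formula: C4H6NO3S+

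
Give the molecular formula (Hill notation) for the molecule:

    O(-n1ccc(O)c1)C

C5H7NO2

Heavy atoms from the SMILES: 5 C, 1 N, 2 O.
Implicit hydrogens by atom environment:
  3 × C (aromatic): 1 H each → 3
  1 × C: 3 H
  1 × C (aromatic): no H
  1 × N (aromatic): no H
  1 × O: 1 H
  1 × O: no H
  Total hydrogens = 7.
Molecular formula: C5H7NO2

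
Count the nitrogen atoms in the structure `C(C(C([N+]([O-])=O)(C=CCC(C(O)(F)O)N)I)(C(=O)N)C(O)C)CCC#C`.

The symbol for nitrogen appears 3 times in the SMILES.

3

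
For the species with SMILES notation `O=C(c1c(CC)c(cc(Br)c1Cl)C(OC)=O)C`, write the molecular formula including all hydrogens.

C12H12BrClO3

Heavy atoms from the SMILES: 1 Br, 12 C, 1 Cl, 3 O.
Implicit hydrogens by atom environment:
  5 × C (aromatic): no H
  3 × C: 3 H each → 9
  3 × O: no H
  2 × C: no H
  1 × Br: no H
  1 × C: 2 H
  1 × C (aromatic): 1 H
  1 × Cl: no H
  Total hydrogens = 12.
Molecular formula: C12H12BrClO3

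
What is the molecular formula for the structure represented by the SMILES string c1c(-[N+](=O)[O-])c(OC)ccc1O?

Heavy atoms from the SMILES: 7 C, 1 N, 4 O.
Implicit hydrogens by atom environment:
  3 × C (aromatic): 1 H each → 3
  3 × C (aromatic): no H
  2 × O: no H
  1 × C: 3 H
  1 × N (charge +1): no H
  1 × O: 1 H
  1 × O (charge -1): no H
  Total hydrogens = 7.
Molecular formula: C7H7NO4

C7H7NO4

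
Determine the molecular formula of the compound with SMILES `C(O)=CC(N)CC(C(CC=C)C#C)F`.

Heavy atoms from the SMILES: 11 C, 1 F, 1 N, 1 O.
Implicit hydrogens by atom environment:
  7 × C: 1 H each → 7
  3 × C: 2 H each → 6
  1 × C: no H
  1 × F: no H
  1 × N: 2 H
  1 × O: 1 H
  Total hydrogens = 16.
Molecular formula: C11H16FNO

C11H16FNO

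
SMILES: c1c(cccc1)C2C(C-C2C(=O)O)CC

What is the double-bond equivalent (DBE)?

6

Molecular formula from the SMILES: C13H16O2.
DoU = (2C + 2 + N − H − X)/2 = (2·13 + 2 + 0 − 16 − 0)/2 = 12/2 = 6.
(Structurally: 2 ring(s) + 4 π bond(s) = 6.)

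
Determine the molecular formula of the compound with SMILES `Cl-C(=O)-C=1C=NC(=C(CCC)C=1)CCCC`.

Heavy atoms from the SMILES: 13 C, 1 Cl, 1 N, 1 O.
Implicit hydrogens by atom environment:
  5 × C: 2 H each → 10
  3 × C (aromatic): no H
  2 × C: 3 H each → 6
  2 × C (aromatic): 1 H each → 2
  1 × C: no H
  1 × Cl: no H
  1 × N (aromatic): no H
  1 × O: no H
  Total hydrogens = 18.
Molecular formula: C13H18ClNO

C13H18ClNO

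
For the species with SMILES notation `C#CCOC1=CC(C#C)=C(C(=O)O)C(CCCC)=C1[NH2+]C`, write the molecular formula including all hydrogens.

C17H20NO3+

Heavy atoms from the SMILES: 17 C, 1 N, 3 O.
Implicit hydrogens by atom environment:
  5 × C (aromatic): no H
  4 × C: 2 H each → 8
  3 × C: no H
  2 × C: 3 H each → 6
  2 × C: 1 H each → 2
  2 × O: no H
  1 × C (aromatic): 1 H
  1 × N (charge +1): 2 H
  1 × O: 1 H
  Total hydrogens = 20.
Net charge +1.
Molecular formula: C17H20NO3+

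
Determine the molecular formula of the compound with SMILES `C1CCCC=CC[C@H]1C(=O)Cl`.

Heavy atoms from the SMILES: 9 C, 1 Cl, 1 O.
Implicit hydrogens by atom environment:
  5 × C: 2 H each → 10
  3 × C: 1 H each → 3
  1 × C: no H
  1 × Cl: no H
  1 × O: no H
  Total hydrogens = 13.
Molecular formula: C9H13ClO

C9H13ClO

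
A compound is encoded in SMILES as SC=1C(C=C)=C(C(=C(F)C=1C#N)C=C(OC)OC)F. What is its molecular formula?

Heavy atoms from the SMILES: 13 C, 2 F, 1 N, 2 O, 1 S.
Implicit hydrogens by atom environment:
  6 × C (aromatic): no H
  2 × C: 3 H each → 6
  2 × C: 1 H each → 2
  2 × C: no H
  2 × F: no H
  2 × O: no H
  1 × C: 2 H
  1 × N: no H
  1 × S: 1 H
  Total hydrogens = 11.
Molecular formula: C13H11F2NO2S

C13H11F2NO2S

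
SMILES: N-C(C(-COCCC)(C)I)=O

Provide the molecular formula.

C7H14INO2

Heavy atoms from the SMILES: 7 C, 1 I, 1 N, 2 O.
Implicit hydrogens by atom environment:
  3 × C: 2 H each → 6
  2 × C: 3 H each → 6
  2 × C: no H
  2 × O: no H
  1 × I: no H
  1 × N: 2 H
  Total hydrogens = 14.
Molecular formula: C7H14INO2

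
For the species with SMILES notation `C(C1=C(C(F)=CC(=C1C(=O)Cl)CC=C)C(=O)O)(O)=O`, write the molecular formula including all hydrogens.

Heavy atoms from the SMILES: 12 C, 1 Cl, 1 F, 5 O.
Implicit hydrogens by atom environment:
  5 × C (aromatic): no H
  3 × C: no H
  3 × O: no H
  2 × C: 2 H each → 4
  2 × O: 1 H each → 2
  1 × C (aromatic): 1 H
  1 × C: 1 H
  1 × Cl: no H
  1 × F: no H
  Total hydrogens = 8.
Molecular formula: C12H8ClFO5

C12H8ClFO5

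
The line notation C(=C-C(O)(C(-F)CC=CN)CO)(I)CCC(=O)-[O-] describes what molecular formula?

Heavy atoms from the SMILES: 11 C, 1 F, 1 I, 1 N, 4 O.
Implicit hydrogens by atom environment:
  4 × C: 2 H each → 8
  4 × C: 1 H each → 4
  3 × C: no H
  2 × O: 1 H each → 2
  1 × F: no H
  1 × I: no H
  1 × N: 2 H
  1 × O: no H
  1 × O (charge -1): no H
  Total hydrogens = 16.
Net charge -1.
Molecular formula: C11H16FINO4-

C11H16FINO4-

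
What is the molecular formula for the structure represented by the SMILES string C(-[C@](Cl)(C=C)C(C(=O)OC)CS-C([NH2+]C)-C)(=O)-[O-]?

Heavy atoms from the SMILES: 11 C, 1 Cl, 1 N, 4 O, 1 S.
Implicit hydrogens by atom environment:
  3 × C: 3 H each → 9
  3 × C: 1 H each → 3
  3 × C: no H
  3 × O: no H
  2 × C: 2 H each → 4
  1 × Cl: no H
  1 × N (charge +1): 2 H
  1 × O (charge -1): no H
  1 × S: no H
  Total hydrogens = 18.
Molecular formula: C11H18ClNO4S

C11H18ClNO4S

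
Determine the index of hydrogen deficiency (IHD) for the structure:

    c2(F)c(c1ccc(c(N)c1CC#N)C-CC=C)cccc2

Molecular formula from the SMILES: C18H17FN2.
DoU = (2C + 2 + N − H − X)/2 = (2·18 + 2 + 2 − 17 − 1)/2 = 22/2 = 11.
(Structurally: 2 ring(s) + 9 π bond(s) = 11.)

11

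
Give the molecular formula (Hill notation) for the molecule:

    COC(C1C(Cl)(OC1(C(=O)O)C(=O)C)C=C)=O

C10H11ClO6

Heavy atoms from the SMILES: 10 C, 1 Cl, 6 O.
Implicit hydrogens by atom environment:
  5 × C: no H
  5 × O: no H
  2 × C: 3 H each → 6
  2 × C: 1 H each → 2
  1 × C: 2 H
  1 × Cl: no H
  1 × O: 1 H
  Total hydrogens = 11.
Molecular formula: C10H11ClO6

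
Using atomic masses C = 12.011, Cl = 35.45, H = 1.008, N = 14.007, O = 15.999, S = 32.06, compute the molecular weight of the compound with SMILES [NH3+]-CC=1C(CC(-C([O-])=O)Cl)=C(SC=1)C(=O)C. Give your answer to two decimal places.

Molecular formula: C10H12ClNO3S.
M = 10×12.011 + 1×35.45 + 12×1.008 + 1×14.007 + 3×15.999 + 1×32.06 = 261.72 g/mol.

261.72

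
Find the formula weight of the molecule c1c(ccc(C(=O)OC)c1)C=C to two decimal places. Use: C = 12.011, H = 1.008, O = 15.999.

162.19

Molecular formula: C10H10O2.
M = 10×12.011 + 10×1.008 + 2×15.999 = 162.19 g/mol.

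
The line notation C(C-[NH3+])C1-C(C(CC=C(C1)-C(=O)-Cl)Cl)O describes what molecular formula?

Heavy atoms from the SMILES: 10 C, 2 Cl, 1 N, 2 O.
Implicit hydrogens by atom environment:
  4 × C: 2 H each → 8
  4 × C: 1 H each → 4
  2 × C: no H
  2 × Cl: no H
  1 × N (charge +1): 3 H
  1 × O: 1 H
  1 × O: no H
  Total hydrogens = 16.
Net charge +1.
Molecular formula: C10H16Cl2NO2+

C10H16Cl2NO2+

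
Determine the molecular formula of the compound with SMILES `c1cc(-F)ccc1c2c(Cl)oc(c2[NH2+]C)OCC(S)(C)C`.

Heavy atoms from the SMILES: 15 C, 1 Cl, 1 F, 1 N, 2 O, 1 S.
Implicit hydrogens by atom environment:
  6 × C (aromatic): no H
  4 × C (aromatic): 1 H each → 4
  3 × C: 3 H each → 9
  1 × C: 2 H
  1 × C: no H
  1 × Cl: no H
  1 × F: no H
  1 × N (charge +1): 2 H
  1 × O (aromatic): no H
  1 × O: no H
  1 × S: 1 H
  Total hydrogens = 18.
Net charge +1.
Molecular formula: C15H18ClFNO2S+

C15H18ClFNO2S+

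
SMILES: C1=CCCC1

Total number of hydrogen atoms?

8

Hydrogens are implicit in SMILES; fill each atom to its normal valence:
  3 × C: 2 H each → 6
  2 × C: 1 H each → 2
  Total hydrogens = 8.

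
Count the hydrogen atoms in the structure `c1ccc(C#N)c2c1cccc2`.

7

Hydrogens are implicit in SMILES; fill each atom to its normal valence:
  7 × C (aromatic): 1 H each → 7
  3 × C (aromatic): no H
  1 × C: no H
  1 × N: no H
  Total hydrogens = 7.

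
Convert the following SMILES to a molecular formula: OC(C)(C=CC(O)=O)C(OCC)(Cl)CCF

Heavy atoms from the SMILES: 10 C, 1 Cl, 1 F, 4 O.
Implicit hydrogens by atom environment:
  3 × C: 2 H each → 6
  3 × C: no H
  2 × C: 3 H each → 6
  2 × C: 1 H each → 2
  2 × O: 1 H each → 2
  2 × O: no H
  1 × Cl: no H
  1 × F: no H
  Total hydrogens = 16.
Molecular formula: C10H16ClFO4

C10H16ClFO4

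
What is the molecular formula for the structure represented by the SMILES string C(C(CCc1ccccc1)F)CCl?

Heavy atoms from the SMILES: 11 C, 1 Cl, 1 F.
Implicit hydrogens by atom environment:
  5 × C (aromatic): 1 H each → 5
  4 × C: 2 H each → 8
  1 × C: 1 H
  1 × C (aromatic): no H
  1 × Cl: no H
  1 × F: no H
  Total hydrogens = 14.
Molecular formula: C11H14ClF

C11H14ClF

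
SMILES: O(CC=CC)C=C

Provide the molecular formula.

Heavy atoms from the SMILES: 6 C, 1 O.
Implicit hydrogens by atom environment:
  3 × C: 1 H each → 3
  2 × C: 2 H each → 4
  1 × C: 3 H
  1 × O: no H
  Total hydrogens = 10.
Molecular formula: C6H10O

C6H10O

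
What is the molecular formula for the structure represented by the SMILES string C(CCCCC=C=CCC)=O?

Heavy atoms from the SMILES: 10 C, 1 O.
Implicit hydrogens by atom environment:
  5 × C: 2 H each → 10
  3 × C: 1 H each → 3
  1 × C: 3 H
  1 × C: no H
  1 × O: no H
  Total hydrogens = 16.
Molecular formula: C10H16O

C10H16O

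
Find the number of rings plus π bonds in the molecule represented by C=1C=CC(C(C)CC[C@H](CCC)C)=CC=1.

4

Molecular formula from the SMILES: C15H24.
DoU = (2C + 2 + N − H − X)/2 = (2·15 + 2 + 0 − 24 − 0)/2 = 8/2 = 4.
(Structurally: 1 ring(s) + 3 π bond(s) = 4.)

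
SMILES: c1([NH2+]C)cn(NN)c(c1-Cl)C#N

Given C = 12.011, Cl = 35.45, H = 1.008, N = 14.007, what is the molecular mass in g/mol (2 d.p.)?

186.62

Molecular formula: C6H9ClN5+.
M = 6×12.011 + 1×35.45 + 9×1.008 + 5×14.007 = 186.62 g/mol.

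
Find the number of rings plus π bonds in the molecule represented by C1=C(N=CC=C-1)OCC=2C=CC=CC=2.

Molecular formula from the SMILES: C12H11NO.
DoU = (2C + 2 + N − H − X)/2 = (2·12 + 2 + 1 − 11 − 0)/2 = 16/2 = 8.
(Structurally: 2 ring(s) + 6 π bond(s) = 8.)

8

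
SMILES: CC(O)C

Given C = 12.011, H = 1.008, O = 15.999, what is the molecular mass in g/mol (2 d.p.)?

Molecular formula: C3H8O.
M = 3×12.011 + 8×1.008 + 1×15.999 = 60.10 g/mol.

60.10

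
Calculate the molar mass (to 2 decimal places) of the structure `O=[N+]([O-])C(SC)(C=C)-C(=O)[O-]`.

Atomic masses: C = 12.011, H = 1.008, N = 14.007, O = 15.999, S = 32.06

176.17

Molecular formula: C5H6NO4S-.
M = 5×12.011 + 6×1.008 + 1×14.007 + 4×15.999 + 1×32.06 = 176.17 g/mol.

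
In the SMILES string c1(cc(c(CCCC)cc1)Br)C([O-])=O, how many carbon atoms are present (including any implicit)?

11

The symbol for carbon appears 11 times in the SMILES. Lowercase c denotes aromatic carbon and counts toward C.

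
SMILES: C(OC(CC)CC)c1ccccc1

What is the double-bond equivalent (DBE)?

4

Molecular formula from the SMILES: C12H18O.
DoU = (2C + 2 + N − H − X)/2 = (2·12 + 2 + 0 − 18 − 0)/2 = 8/2 = 4.
(Structurally: 1 ring(s) + 3 π bond(s) = 4.)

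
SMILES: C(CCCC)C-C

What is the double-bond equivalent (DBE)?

0

Molecular formula from the SMILES: C7H16.
DoU = (2C + 2 + N − H − X)/2 = (2·7 + 2 + 0 − 16 − 0)/2 = 0/2 = 0.
(Structurally: 0 ring(s) + 0 π bond(s) = 0.)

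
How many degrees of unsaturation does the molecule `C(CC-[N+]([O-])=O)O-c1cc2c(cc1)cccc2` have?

8

Molecular formula from the SMILES: C13H13NO3.
DoU = (2C + 2 + N − H − X)/2 = (2·13 + 2 + 1 − 13 − 0)/2 = 16/2 = 8.
(Structurally: 2 ring(s) + 6 π bond(s) = 8.)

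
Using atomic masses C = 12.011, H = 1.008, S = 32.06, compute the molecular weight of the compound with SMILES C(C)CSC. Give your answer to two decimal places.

90.18

Molecular formula: C4H10S.
M = 4×12.011 + 10×1.008 + 1×32.06 = 90.18 g/mol.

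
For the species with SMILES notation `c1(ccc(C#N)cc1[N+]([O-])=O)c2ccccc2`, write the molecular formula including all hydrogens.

C13H8N2O2

Heavy atoms from the SMILES: 13 C, 2 N, 2 O.
Implicit hydrogens by atom environment:
  8 × C (aromatic): 1 H each → 8
  4 × C (aromatic): no H
  1 × C: no H
  1 × N (charge +1): no H
  1 × N: no H
  1 × O: no H
  1 × O (charge -1): no H
  Total hydrogens = 8.
Molecular formula: C13H8N2O2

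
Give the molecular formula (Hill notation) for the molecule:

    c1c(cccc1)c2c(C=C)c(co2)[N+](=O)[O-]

C12H9NO3

Heavy atoms from the SMILES: 12 C, 1 N, 3 O.
Implicit hydrogens by atom environment:
  6 × C (aromatic): 1 H each → 6
  4 × C (aromatic): no H
  1 × C: 2 H
  1 × C: 1 H
  1 × N (charge +1): no H
  1 × O (aromatic): no H
  1 × O: no H
  1 × O (charge -1): no H
  Total hydrogens = 9.
Molecular formula: C12H9NO3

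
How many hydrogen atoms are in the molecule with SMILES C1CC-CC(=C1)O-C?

Hydrogens are implicit in SMILES; fill each atom to its normal valence:
  4 × C: 2 H each → 8
  1 × C: 3 H
  1 × C: 1 H
  1 × C: no H
  1 × O: no H
  Total hydrogens = 12.

12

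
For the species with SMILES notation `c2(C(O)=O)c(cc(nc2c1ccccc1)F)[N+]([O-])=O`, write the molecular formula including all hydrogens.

C12H7FN2O4

Heavy atoms from the SMILES: 12 C, 1 F, 2 N, 4 O.
Implicit hydrogens by atom environment:
  6 × C (aromatic): 1 H each → 6
  5 × C (aromatic): no H
  2 × O: no H
  1 × C: no H
  1 × F: no H
  1 × N (aromatic): no H
  1 × N (charge +1): no H
  1 × O: 1 H
  1 × O (charge -1): no H
  Total hydrogens = 7.
Molecular formula: C12H7FN2O4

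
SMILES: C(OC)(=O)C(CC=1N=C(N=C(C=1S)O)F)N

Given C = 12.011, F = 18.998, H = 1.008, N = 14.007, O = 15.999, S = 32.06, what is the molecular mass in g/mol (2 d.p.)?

247.24

Molecular formula: C8H10FN3O3S.
M = 8×12.011 + 1×18.998 + 10×1.008 + 3×14.007 + 3×15.999 + 1×32.06 = 247.24 g/mol.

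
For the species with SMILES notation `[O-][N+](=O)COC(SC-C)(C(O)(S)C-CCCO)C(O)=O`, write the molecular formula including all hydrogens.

Heavy atoms from the SMILES: 10 C, 1 N, 7 O, 2 S.
Implicit hydrogens by atom environment:
  6 × C: 2 H each → 12
  3 × C: no H
  3 × O: 1 H each → 3
  3 × O: no H
  1 × C: 3 H
  1 × N (charge +1): no H
  1 × O (charge -1): no H
  1 × S: 1 H
  1 × S: no H
  Total hydrogens = 19.
Molecular formula: C10H19NO7S2

C10H19NO7S2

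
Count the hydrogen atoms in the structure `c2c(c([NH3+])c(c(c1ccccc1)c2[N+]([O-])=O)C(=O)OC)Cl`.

Hydrogens are implicit in SMILES; fill each atom to its normal valence:
  6 × C (aromatic): 1 H each → 6
  6 × C (aromatic): no H
  3 × O: no H
  1 × C: 3 H
  1 × C: no H
  1 × Cl: no H
  1 × N (charge +1): 3 H
  1 × N (charge +1): no H
  1 × O (charge -1): no H
  Total hydrogens = 12.

12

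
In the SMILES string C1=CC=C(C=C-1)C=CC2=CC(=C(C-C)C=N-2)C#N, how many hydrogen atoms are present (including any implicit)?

14

Hydrogens are implicit in SMILES; fill each atom to its normal valence:
  7 × C (aromatic): 1 H each → 7
  4 × C (aromatic): no H
  2 × C: 1 H each → 2
  1 × C: 3 H
  1 × C: 2 H
  1 × C: no H
  1 × N (aromatic): no H
  1 × N: no H
  Total hydrogens = 14.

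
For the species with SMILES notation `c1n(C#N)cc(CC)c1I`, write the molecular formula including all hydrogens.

C7H7IN2

Heavy atoms from the SMILES: 7 C, 1 I, 2 N.
Implicit hydrogens by atom environment:
  2 × C (aromatic): 1 H each → 2
  2 × C (aromatic): no H
  1 × C: 3 H
  1 × C: 2 H
  1 × C: no H
  1 × I: no H
  1 × N (aromatic): no H
  1 × N: no H
  Total hydrogens = 7.
Molecular formula: C7H7IN2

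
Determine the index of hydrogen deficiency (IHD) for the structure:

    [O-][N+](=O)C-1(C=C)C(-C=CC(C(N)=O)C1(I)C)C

5

Molecular formula from the SMILES: C11H15IN2O3.
DoU = (2C + 2 + N − H − X)/2 = (2·11 + 2 + 2 − 15 − 1)/2 = 10/2 = 5.
(Structurally: 1 ring(s) + 4 π bond(s) = 5.)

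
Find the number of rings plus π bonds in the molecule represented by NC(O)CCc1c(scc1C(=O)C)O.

Molecular formula from the SMILES: C9H13NO3S.
DoU = (2C + 2 + N − H − X)/2 = (2·9 + 2 + 1 − 13 − 0)/2 = 8/2 = 4.
(Structurally: 1 ring(s) + 3 π bond(s) = 4.)

4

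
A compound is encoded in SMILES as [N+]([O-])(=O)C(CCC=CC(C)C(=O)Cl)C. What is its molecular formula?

Heavy atoms from the SMILES: 9 C, 1 Cl, 1 N, 3 O.
Implicit hydrogens by atom environment:
  4 × C: 1 H each → 4
  2 × C: 3 H each → 6
  2 × C: 2 H each → 4
  2 × O: no H
  1 × C: no H
  1 × Cl: no H
  1 × N (charge +1): no H
  1 × O (charge -1): no H
  Total hydrogens = 14.
Molecular formula: C9H14ClNO3

C9H14ClNO3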